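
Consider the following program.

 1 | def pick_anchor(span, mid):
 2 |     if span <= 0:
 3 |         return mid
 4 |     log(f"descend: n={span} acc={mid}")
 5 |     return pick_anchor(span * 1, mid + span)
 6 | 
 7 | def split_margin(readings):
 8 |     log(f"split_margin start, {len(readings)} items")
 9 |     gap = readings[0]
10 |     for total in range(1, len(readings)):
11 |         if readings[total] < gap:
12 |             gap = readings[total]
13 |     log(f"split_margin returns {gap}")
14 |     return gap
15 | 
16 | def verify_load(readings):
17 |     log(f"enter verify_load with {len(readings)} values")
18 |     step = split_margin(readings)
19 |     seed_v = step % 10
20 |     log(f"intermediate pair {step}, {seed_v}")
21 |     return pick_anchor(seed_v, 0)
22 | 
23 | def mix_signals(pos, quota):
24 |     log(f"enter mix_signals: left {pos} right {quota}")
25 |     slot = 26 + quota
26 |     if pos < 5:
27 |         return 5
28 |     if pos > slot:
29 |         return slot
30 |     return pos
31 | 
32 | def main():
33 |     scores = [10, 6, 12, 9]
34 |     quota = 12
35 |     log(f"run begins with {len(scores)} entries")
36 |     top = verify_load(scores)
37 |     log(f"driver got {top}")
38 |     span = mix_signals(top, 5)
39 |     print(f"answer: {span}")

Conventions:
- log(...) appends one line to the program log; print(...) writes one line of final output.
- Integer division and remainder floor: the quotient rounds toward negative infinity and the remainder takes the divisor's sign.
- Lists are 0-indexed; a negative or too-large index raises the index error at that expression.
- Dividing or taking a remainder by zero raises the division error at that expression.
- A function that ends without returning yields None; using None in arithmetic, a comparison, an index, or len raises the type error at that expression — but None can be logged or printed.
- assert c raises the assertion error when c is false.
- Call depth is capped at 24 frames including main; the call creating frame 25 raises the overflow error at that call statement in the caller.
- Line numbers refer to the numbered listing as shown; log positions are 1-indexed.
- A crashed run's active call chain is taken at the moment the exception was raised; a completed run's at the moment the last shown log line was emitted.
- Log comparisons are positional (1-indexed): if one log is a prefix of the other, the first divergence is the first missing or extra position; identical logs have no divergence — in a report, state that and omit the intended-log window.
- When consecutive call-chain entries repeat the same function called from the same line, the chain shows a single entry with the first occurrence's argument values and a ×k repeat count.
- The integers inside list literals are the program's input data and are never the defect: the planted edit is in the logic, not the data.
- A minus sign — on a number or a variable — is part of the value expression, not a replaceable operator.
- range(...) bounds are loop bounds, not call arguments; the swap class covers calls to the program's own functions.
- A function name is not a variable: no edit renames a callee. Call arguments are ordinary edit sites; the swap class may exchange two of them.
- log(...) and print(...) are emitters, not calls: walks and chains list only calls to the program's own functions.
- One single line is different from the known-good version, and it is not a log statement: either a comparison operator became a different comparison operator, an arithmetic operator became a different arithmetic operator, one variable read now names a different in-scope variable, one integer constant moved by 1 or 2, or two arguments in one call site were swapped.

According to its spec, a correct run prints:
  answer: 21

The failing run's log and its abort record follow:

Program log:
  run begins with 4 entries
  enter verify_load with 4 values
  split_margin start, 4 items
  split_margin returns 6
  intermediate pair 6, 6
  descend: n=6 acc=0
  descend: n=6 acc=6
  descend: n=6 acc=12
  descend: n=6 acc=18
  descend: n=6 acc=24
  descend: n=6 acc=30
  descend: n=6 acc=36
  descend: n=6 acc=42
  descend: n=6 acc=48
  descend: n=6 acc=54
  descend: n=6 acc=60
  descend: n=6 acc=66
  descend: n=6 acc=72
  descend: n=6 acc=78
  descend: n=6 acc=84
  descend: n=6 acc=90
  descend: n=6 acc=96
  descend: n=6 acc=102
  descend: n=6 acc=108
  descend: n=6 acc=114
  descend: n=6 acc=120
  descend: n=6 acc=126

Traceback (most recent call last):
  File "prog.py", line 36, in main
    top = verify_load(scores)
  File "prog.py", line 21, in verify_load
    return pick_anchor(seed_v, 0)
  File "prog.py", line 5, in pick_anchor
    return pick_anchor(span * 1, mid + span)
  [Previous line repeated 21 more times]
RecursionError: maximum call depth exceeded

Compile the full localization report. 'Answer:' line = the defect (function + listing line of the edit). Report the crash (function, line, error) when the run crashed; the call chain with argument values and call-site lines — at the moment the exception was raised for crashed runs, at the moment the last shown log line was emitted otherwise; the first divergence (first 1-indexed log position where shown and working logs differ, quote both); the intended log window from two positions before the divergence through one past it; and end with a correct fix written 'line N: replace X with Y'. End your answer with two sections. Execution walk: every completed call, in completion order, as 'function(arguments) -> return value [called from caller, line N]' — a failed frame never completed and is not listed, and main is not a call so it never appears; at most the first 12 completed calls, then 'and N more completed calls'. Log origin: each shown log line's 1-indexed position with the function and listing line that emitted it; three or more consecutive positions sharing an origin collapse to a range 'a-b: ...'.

Answer: the defect is in pick_anchor at line 5.
Key observation: At log position 7 the runs split — shown 'descend: n=6 acc=6', but the working version logs 'descend: n=5 acc=6'.
Crash: pick_anchor, line 5, RecursionError.
Call chain: main -> verify_load([10, 6, 12, 9]) (called at line 36) -> pick_anchor(6, 0) (called at line 21) -> pick_anchor(6, 6) (called at line 5) ×21.
First divergence: position 7 — the shown line 'descend: n=6 acc=6' should read 'descend: n=5 acc=6'.
Intended log window:
  5: intermediate pair 6, 6
  6: descend: n=6 acc=0
  7: descend: n=5 acc=6
  8: descend: n=4 acc=11
Execution walk:
  split_margin([10, 6, 12, 9]) -> 6  [called from verify_load, line 18]
Log line origins:
  1 — main, line 35
  2 — verify_load, line 17
  3 — split_margin, line 8
  4 — split_margin, line 13
  5 — verify_load, line 20
  6-27 — pick_anchor, line 4
A correct fix: line 5: replace `*` with `-`.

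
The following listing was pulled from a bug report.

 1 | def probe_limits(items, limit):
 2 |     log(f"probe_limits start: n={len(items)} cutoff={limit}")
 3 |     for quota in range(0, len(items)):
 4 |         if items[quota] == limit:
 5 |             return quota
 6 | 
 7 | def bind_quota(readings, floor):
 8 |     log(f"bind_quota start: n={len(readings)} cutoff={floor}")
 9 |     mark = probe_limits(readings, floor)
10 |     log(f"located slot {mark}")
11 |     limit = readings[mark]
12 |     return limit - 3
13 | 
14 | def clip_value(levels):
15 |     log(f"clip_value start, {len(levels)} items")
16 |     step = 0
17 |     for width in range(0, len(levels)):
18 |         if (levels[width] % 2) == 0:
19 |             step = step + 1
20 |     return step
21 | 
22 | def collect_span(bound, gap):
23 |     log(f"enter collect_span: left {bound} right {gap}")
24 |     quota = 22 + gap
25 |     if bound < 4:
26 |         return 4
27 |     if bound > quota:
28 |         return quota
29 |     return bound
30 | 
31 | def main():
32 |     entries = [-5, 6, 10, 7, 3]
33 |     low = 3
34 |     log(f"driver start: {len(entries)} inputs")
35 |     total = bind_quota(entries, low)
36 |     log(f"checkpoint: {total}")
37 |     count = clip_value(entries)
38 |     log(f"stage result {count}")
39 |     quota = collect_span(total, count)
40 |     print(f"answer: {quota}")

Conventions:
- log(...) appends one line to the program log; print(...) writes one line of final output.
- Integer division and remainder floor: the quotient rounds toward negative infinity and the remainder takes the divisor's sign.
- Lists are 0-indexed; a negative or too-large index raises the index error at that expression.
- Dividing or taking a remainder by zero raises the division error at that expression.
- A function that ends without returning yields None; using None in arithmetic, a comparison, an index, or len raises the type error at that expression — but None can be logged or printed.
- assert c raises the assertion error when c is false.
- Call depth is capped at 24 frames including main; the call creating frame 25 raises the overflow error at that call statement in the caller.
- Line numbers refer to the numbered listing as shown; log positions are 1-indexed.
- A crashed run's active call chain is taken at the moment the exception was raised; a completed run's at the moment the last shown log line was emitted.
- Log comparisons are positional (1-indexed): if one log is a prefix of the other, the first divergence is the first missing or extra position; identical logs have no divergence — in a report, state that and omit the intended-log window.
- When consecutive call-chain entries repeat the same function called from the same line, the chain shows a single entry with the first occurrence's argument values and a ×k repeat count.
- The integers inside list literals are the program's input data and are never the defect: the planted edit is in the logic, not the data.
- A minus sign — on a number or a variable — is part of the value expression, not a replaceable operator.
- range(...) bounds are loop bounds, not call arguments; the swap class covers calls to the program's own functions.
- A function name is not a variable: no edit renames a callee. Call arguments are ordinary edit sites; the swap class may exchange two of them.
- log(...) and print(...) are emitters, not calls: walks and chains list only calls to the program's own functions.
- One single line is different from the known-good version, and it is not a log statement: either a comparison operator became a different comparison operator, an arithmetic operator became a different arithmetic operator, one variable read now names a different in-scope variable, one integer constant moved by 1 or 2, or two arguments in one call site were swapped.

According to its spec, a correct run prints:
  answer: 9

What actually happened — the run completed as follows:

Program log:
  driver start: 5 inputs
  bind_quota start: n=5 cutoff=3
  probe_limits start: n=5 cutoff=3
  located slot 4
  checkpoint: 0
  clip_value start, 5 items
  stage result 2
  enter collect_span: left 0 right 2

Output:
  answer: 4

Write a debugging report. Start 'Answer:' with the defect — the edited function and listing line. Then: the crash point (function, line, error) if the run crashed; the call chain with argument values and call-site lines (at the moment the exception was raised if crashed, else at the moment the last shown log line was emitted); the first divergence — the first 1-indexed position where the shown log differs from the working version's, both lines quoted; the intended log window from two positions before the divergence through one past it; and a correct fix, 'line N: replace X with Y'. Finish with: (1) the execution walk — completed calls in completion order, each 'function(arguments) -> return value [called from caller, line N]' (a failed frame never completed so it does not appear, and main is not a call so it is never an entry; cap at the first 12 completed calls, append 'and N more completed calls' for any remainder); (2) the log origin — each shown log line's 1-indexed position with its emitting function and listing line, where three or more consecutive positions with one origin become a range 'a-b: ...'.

Answer: the defect is in bind_quota at line 12.
Core observation: Position 5 is the first bad log line: 'checkpoint: 0' should read 'checkpoint: 9'.
Call chain: main -> collect_span(0, 2) (called at line 39).
First divergence: position 5; shown 'checkpoint: 0' vs intended 'checkpoint: 9'.
Intended log window:
  3: probe_limits start: n=5 cutoff=3
  4: located slot 4
  5: checkpoint: 9
  6: clip_value start, 5 items
Execution walk:
  probe_limits([-5, 6, 10, 7, 3], 3) -> 4  [called from bind_quota, line 9]
  bind_quota([-5, 6, 10, 7, 3], 3) -> 0  [called from main, line 35]
  clip_value([-5, 6, 10, 7, 3]) -> 2  [called from main, line 37]
  collect_span(0, 2) -> 4  [called from main, line 39]
Log origin:
  1: logged in main at line 34
  2: logged in bind_quota at line 8
  3: logged in probe_limits at line 2
  4: logged in bind_quota at line 10
  5: logged in main at line 36
  6: logged in clip_value at line 15
  7: logged in main at line 38
  8: logged in collect_span at line 23
A correct fix: line 12: replace `-` with `*`.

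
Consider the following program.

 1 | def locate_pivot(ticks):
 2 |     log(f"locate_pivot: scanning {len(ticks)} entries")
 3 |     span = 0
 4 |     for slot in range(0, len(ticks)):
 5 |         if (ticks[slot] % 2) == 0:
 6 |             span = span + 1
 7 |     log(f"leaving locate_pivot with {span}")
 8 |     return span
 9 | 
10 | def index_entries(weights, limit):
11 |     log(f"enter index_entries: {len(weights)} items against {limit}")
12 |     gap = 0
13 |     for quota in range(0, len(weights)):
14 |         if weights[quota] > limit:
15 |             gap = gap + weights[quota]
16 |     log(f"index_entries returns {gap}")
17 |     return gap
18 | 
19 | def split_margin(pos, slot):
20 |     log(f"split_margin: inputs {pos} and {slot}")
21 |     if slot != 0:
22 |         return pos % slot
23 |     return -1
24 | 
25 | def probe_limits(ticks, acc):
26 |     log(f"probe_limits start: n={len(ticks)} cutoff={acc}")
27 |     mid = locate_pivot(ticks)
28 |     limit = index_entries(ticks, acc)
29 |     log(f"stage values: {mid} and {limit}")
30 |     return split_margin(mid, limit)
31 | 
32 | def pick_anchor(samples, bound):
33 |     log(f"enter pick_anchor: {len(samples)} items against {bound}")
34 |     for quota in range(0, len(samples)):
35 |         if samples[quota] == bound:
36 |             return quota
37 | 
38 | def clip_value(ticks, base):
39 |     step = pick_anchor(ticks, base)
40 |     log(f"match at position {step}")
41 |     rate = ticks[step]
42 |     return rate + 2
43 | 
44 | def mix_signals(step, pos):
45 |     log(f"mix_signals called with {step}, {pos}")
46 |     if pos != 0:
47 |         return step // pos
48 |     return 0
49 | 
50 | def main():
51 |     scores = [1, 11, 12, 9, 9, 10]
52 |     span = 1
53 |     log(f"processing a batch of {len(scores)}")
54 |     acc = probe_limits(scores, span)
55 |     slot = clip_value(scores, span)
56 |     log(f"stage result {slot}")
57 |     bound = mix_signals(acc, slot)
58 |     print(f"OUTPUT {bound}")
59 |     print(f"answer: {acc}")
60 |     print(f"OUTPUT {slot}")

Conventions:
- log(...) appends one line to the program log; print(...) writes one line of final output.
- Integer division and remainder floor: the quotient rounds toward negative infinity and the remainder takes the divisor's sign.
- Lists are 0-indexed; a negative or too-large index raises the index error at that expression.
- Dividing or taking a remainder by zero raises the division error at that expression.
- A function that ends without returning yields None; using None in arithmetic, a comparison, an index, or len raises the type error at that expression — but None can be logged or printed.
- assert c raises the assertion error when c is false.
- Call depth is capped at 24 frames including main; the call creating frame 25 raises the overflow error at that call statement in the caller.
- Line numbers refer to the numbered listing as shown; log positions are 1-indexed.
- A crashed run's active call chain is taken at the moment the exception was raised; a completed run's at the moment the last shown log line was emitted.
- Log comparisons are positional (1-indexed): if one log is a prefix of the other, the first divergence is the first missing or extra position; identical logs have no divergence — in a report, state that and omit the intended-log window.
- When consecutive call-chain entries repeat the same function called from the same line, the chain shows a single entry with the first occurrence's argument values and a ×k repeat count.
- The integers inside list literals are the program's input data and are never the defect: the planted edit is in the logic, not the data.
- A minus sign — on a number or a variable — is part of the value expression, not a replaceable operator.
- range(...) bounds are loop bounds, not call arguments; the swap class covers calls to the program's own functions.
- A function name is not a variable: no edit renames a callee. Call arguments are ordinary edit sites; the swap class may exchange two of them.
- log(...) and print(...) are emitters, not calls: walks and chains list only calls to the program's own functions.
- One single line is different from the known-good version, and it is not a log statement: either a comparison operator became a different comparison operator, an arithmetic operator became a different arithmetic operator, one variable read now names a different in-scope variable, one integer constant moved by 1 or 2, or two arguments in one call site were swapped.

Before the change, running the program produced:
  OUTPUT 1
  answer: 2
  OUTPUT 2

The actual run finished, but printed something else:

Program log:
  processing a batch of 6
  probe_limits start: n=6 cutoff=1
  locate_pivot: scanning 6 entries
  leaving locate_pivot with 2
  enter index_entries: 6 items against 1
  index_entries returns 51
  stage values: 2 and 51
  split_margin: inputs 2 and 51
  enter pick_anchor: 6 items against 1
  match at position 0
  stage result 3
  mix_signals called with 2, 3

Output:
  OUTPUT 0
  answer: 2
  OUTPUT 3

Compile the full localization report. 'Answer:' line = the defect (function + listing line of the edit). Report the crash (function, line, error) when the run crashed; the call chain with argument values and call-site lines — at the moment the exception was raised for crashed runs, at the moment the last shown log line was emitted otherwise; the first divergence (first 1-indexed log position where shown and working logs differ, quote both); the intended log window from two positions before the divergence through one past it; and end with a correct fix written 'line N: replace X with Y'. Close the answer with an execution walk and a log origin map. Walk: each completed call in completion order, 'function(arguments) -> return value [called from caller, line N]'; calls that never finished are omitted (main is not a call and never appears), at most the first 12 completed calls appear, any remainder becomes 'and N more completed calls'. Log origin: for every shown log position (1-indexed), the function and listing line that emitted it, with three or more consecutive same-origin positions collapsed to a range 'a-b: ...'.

Answer: the defect is in clip_value at line 42.
Key fact: The log first diverges at position 11: the faulty run prints 'stage result 3' where the working version prints 'stage result 2'.
Call chain: main -> mix_signals(2, 3) (called at line 57).
First divergence: at position 11 the run shows 'stage result 3' where the working version logs 'stage result 2'.
Intended log window:
  9: enter pick_anchor: 6 items against 1
  10: match at position 0
  11: stage result 2
  12: mix_signals called with 2, 2
Execution walk:
  locate_pivot([1, 11, 12, 9, 9, 10]) -> 2  [called from probe_limits, line 27]
  index_entries([1, 11, 12, 9, 9, 10], 1) -> 51  [called from probe_limits, line 28]
  split_margin(2, 51) -> 2  [called from probe_limits, line 30]
  probe_limits([1, 11, 12, 9, 9, 10], 1) -> 2  [called from main, line 54]
  pick_anchor([1, 11, 12, 9, 9, 10], 1) -> 0  [called from clip_value, line 39]
  clip_value([1, 11, 12, 9, 9, 10], 1) -> 3  [called from main, line 55]
  mix_signals(2, 3) -> 0  [called from main, line 57]
Log line origins:
  1: from main, line 53
  2: from probe_limits, line 26
  3: from locate_pivot, line 2
  4: from locate_pivot, line 7
  5: from index_entries, line 11
  6: from index_entries, line 16
  7: from probe_limits, line 29
  8: from split_margin, line 20
  9: from pick_anchor, line 33
  10: from clip_value, line 40
  11: from main, line 56
  12: from mix_signals, line 45
A correct fix: line 42: replace `+` with `*`.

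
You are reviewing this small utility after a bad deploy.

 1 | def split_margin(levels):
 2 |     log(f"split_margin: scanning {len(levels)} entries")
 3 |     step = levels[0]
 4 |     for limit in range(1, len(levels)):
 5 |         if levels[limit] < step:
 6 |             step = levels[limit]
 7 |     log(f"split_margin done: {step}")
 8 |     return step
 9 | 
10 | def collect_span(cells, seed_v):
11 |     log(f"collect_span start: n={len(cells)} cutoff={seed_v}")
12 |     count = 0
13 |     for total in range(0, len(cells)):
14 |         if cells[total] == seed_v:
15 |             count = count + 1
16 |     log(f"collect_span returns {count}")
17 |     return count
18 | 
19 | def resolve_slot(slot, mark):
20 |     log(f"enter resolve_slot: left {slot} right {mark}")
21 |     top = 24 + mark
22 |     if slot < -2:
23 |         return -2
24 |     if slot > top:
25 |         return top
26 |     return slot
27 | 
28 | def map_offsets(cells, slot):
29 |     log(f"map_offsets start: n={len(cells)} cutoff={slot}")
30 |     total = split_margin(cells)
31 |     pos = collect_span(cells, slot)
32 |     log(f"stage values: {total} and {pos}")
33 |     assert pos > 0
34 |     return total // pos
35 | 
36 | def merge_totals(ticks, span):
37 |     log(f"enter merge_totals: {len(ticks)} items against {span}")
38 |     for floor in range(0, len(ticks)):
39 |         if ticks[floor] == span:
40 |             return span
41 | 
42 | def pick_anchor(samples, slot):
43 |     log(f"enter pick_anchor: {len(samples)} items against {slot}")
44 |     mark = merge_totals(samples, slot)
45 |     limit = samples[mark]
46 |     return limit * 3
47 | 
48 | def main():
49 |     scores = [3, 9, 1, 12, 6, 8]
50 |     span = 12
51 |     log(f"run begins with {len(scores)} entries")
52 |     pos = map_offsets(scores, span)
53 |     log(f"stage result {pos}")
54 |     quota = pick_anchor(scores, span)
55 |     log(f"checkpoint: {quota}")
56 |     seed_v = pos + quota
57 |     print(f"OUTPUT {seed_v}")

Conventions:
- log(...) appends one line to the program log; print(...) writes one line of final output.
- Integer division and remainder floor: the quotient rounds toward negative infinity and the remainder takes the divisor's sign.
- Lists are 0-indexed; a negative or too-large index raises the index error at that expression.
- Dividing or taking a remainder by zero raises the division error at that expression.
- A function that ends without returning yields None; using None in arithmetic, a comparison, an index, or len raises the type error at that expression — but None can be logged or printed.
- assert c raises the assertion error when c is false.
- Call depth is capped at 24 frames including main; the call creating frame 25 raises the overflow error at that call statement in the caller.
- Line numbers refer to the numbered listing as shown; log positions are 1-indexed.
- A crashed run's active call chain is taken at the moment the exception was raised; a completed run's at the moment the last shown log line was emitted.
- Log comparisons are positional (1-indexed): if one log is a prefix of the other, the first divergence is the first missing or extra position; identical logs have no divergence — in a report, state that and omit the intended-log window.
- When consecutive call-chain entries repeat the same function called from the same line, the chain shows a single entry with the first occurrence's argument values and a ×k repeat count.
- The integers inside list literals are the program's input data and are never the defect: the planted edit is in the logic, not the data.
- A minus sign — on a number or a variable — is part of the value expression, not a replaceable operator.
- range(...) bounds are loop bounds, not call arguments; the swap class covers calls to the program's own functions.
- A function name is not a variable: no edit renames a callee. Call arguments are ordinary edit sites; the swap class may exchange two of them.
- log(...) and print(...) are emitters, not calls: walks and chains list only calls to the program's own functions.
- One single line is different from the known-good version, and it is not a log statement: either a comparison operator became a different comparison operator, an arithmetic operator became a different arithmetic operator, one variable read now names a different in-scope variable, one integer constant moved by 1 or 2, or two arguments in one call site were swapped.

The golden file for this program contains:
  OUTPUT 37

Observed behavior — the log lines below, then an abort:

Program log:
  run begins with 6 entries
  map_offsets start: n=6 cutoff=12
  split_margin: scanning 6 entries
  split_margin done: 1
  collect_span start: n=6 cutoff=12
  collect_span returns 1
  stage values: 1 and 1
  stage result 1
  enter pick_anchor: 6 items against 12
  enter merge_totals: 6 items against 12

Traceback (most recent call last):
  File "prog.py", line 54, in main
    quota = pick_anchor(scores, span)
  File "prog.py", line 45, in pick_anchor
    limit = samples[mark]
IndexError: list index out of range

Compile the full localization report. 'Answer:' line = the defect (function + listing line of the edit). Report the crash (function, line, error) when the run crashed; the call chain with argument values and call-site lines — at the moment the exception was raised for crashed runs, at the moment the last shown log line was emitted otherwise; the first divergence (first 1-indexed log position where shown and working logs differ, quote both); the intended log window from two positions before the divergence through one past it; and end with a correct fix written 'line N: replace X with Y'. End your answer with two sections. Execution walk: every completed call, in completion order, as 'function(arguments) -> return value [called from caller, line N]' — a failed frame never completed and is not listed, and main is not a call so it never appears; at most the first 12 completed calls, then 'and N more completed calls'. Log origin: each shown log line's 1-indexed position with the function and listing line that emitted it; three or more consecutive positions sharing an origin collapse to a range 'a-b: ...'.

Answer: the defect is in merge_totals at line 40.
Core observation: A complete run would log 'checkpoint: 36' next, but this one stopped at 10 lines.
Crash: pick_anchor, line 45, IndexError.
Call chain: main -> pick_anchor([3, 9, 1, 12, 6, 8], 12) (called at line 54).
First divergence: position 11 — the faulty run's log ends after 10 lines; the working version continues with 'checkpoint: 36'.
Intended log window:
  9: enter pick_anchor: 6 items against 12
  10: enter merge_totals: 6 items against 12
  11: checkpoint: 36
Execution walk:
  split_margin([3, 9, 1, 12, 6, 8]) -> 1  [called from map_offsets, line 30]
  collect_span([3, 9, 1, 12, 6, 8], 12) -> 1  [called from map_offsets, line 31]
  map_offsets([3, 9, 1, 12, 6, 8], 12) -> 1  [called from main, line 52]
  merge_totals([3, 9, 1, 12, 6, 8], 12) -> 12  [called from pick_anchor, line 44]
Origin of each log line:
  1: logged in main at line 51
  2: logged in map_offsets at line 29
  3: logged in split_margin at line 2
  4: logged in split_margin at line 7
  5: logged in collect_span at line 11
  6: logged in collect_span at line 16
  7: logged in map_offsets at line 32
  8: logged in main at line 53
  9: logged in pick_anchor at line 43
  10: logged in merge_totals at line 37
A correct fix: line 40: replace `span` with `floor`.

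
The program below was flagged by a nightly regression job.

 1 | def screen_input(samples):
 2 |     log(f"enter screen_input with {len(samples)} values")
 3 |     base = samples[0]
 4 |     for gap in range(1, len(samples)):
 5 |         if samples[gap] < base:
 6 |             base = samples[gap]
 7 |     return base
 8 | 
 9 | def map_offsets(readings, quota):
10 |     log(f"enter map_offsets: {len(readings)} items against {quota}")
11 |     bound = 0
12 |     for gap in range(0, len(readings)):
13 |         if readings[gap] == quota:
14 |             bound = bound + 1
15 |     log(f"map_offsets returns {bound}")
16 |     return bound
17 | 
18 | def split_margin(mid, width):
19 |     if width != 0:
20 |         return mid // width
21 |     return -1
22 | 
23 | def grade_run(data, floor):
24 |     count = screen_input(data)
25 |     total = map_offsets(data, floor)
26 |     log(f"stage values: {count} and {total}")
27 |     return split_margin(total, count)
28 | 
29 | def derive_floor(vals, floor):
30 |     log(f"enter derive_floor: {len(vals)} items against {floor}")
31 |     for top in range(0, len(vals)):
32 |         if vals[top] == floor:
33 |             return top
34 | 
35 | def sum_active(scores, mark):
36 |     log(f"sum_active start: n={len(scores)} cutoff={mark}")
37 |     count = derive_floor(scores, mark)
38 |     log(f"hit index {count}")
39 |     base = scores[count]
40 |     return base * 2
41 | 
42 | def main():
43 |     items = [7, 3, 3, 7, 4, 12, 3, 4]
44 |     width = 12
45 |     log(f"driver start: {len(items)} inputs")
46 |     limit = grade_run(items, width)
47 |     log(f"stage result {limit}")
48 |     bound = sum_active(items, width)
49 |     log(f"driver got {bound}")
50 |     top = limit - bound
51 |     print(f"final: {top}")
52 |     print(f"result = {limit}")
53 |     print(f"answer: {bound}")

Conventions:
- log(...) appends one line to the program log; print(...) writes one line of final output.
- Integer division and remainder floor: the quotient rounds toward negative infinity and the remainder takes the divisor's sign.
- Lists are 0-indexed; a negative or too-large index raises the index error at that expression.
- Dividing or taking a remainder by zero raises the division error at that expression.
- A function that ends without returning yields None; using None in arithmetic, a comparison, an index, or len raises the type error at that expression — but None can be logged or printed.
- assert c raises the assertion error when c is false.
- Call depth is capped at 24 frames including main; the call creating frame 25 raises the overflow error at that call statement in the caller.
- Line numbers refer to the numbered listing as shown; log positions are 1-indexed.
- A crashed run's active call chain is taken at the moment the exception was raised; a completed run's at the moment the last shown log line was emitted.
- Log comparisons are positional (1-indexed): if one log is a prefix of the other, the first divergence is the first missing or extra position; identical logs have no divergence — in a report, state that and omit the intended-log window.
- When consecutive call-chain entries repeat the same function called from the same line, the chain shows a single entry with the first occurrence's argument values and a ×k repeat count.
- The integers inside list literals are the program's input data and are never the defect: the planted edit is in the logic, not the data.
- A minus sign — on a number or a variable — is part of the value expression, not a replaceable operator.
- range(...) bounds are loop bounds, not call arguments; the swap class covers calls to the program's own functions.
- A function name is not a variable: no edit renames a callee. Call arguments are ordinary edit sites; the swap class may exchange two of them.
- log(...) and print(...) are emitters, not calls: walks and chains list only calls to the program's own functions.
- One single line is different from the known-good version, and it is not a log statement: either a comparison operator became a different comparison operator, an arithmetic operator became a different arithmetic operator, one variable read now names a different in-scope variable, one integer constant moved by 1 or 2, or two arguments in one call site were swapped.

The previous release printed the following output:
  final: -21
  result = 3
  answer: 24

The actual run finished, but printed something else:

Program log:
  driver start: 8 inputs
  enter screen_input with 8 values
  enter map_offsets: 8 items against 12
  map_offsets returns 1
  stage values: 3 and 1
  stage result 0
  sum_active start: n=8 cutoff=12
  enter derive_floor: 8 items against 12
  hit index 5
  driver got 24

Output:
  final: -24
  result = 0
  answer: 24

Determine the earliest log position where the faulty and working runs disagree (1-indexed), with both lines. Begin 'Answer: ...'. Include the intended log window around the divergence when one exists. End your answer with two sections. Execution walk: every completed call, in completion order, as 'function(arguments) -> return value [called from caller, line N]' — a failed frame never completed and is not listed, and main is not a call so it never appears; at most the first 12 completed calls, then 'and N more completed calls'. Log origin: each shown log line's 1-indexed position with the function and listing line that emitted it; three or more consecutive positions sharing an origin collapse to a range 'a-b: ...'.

Answer: position 6; shown 'stage result 0' vs intended 'stage result 3'.
Intended log window:
  4: map_offsets returns 1
  5: stage values: 3 and 1
  6: stage result 3
  7: sum_active start: n=8 cutoff=12
Execution walk:
  screen_input([7, 3, 3, 7, 4, 12, 3, 4]) -> 3  [called from grade_run, line 24]
  map_offsets([7, 3, 3, 7, 4, 12, 3, 4], 12) -> 1  [called from grade_run, line 25]
  split_margin(1, 3) -> 0  [called from grade_run, line 27]
  grade_run([7, 3, 3, 7, 4, 12, 3, 4], 12) -> 0  [called from main, line 46]
  derive_floor([7, 3, 3, 7, 4, 12, 3, 4], 12) -> 5  [called from sum_active, line 37]
  sum_active([7, 3, 3, 7, 4, 12, 3, 4], 12) -> 24  [called from main, line 48]
Origin of each log line:
  1: from main, line 45
  2: from screen_input, line 2
  3: from map_offsets, line 10
  4: from map_offsets, line 15
  5: from grade_run, line 26
  6: from main, line 47
  7: from sum_active, line 36
  8: from derive_floor, line 30
  9: from sum_active, line 38
  10: from main, line 49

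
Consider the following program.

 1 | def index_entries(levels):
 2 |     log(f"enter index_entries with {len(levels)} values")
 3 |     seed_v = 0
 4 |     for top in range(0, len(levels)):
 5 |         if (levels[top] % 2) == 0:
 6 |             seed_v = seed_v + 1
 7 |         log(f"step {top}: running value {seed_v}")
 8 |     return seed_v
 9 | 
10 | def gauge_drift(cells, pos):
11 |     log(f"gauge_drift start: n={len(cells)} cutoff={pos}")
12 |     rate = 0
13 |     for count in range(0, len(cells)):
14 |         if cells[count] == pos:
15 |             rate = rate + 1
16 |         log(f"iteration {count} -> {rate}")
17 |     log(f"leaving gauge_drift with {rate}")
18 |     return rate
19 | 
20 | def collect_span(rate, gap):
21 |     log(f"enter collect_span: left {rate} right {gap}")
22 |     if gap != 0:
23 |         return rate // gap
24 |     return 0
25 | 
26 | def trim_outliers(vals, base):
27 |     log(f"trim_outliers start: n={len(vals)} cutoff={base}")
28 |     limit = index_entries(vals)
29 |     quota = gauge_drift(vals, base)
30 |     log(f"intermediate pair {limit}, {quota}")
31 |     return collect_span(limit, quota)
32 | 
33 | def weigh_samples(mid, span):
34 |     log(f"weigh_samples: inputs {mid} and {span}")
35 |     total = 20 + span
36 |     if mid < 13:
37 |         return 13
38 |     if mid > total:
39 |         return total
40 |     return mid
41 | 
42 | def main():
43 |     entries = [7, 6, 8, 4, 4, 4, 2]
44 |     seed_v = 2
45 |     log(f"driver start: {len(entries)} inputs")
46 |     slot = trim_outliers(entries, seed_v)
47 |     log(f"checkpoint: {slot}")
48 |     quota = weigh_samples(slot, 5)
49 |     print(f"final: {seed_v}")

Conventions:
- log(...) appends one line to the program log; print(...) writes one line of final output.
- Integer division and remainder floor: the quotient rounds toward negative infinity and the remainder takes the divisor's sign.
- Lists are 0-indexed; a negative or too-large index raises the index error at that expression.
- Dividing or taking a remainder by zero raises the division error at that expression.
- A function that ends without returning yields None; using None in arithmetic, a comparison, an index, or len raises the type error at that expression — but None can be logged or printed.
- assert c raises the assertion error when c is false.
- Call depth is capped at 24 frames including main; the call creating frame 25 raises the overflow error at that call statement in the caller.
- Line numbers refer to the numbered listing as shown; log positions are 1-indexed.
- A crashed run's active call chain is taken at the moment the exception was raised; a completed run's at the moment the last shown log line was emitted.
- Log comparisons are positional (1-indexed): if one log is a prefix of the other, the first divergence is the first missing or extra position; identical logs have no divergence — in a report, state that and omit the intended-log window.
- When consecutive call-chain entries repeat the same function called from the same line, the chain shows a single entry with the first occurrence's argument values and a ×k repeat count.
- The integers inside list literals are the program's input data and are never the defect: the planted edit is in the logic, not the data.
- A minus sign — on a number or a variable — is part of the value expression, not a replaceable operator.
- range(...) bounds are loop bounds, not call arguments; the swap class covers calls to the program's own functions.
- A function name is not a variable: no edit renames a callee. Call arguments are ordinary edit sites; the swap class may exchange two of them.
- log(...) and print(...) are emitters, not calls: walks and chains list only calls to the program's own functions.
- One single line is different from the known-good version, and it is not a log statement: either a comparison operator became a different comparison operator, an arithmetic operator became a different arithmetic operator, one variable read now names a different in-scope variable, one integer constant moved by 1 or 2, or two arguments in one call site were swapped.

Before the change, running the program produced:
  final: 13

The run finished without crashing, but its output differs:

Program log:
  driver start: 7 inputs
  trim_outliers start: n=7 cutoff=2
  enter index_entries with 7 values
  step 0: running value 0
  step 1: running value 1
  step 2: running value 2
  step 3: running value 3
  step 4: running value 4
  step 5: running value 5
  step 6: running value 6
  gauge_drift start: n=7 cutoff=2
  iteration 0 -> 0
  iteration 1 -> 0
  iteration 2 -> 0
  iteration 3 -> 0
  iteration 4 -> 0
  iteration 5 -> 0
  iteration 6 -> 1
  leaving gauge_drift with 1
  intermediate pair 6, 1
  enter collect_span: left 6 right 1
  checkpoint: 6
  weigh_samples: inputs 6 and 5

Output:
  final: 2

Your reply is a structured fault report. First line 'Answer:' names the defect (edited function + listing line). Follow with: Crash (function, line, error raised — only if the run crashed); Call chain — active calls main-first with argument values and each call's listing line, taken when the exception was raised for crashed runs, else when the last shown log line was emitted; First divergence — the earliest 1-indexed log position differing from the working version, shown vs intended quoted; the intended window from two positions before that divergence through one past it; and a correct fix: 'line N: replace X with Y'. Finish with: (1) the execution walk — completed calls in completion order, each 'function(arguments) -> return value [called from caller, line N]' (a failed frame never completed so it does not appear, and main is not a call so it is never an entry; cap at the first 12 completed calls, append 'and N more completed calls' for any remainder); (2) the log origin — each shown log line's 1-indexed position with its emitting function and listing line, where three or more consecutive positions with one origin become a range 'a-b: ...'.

Answer: the defect is in main at line 49.
Key fact: Nothing in the log betrays the bug — only the output does.
Call chain: main -> weigh_samples(6, 5) (called at line 48).
First divergence: none — the logs agree in full.
Execution walk:
  index_entries([7, 6, 8, 4, 4, 4, 2]) -> 6  [called from trim_outliers, line 28]
  gauge_drift([7, 6, 8, 4, 4, 4, 2], 2) -> 1  [called from trim_outliers, line 29]
  collect_span(6, 1) -> 6  [called from trim_outliers, line 31]
  trim_outliers([7, 6, 8, 4, 4, 4, 2], 2) -> 6  [called from main, line 46]
  weigh_samples(6, 5) -> 13  [called from main, line 48]
Log line origins:
  1: emitted by main (line 45)
  2: emitted by trim_outliers (line 27)
  3: emitted by index_entries (line 2)
  4-10: emitted by index_entries (line 7)
  11: emitted by gauge_drift (line 11)
  12-18: emitted by gauge_drift (line 16)
  19: emitted by gauge_drift (line 17)
  20: emitted by trim_outliers (line 30)
  21: emitted by collect_span (line 21)
  22: emitted by main (line 47)
  23: emitted by weigh_samples (line 34)
A correct fix: line 49: replace `seed_v` with `quota`.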